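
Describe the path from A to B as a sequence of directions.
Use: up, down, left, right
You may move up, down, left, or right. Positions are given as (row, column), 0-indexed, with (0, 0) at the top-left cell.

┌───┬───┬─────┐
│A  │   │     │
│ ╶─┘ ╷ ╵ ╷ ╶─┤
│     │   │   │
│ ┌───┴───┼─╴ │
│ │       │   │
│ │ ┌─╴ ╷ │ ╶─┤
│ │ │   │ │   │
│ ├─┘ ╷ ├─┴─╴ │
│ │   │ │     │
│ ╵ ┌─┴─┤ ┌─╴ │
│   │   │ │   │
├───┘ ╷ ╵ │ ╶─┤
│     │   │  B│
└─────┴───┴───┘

Finding the path and converting it to directions:
Path through cells: (0,0) → (1,0) → (1,1) → (1,2) → (0,2) → (0,3) → (1,3) → (1,4) → (0,4) → (0,5) → (1,5) → (1,6) → (2,6) → (2,5) → (3,5) → (3,6) → (4,6) → (5,6) → (5,5) → (6,5) → (6,6)
Directions: down, right, right, up, right, down, right, up, right, down, right, down, left, down, right, down, down, left, down, right

Solution:

┌───┬───┬─────┐
│A  │↱ ↓│↱ ↓  │
│ ╶─┘ ╷ ╵ ╷ ╶─┤
│↳ → ↑│↳ ↑│↳ ↓│
│ ┌───┴───┼─╴ │
│ │       │↓ ↲│
│ │ ┌─╴ ╷ │ ╶─┤
│ │ │   │ │↳ ↓│
│ ├─┘ ╷ ├─┴─╴ │
│ │   │ │    ↓│
│ ╵ ┌─┴─┤ ┌─╴ │
│   │   │ │↓ ↲│
├───┘ ╷ ╵ │ ╶─┤
│     │   │↳ B│
└─────┴───┴───┘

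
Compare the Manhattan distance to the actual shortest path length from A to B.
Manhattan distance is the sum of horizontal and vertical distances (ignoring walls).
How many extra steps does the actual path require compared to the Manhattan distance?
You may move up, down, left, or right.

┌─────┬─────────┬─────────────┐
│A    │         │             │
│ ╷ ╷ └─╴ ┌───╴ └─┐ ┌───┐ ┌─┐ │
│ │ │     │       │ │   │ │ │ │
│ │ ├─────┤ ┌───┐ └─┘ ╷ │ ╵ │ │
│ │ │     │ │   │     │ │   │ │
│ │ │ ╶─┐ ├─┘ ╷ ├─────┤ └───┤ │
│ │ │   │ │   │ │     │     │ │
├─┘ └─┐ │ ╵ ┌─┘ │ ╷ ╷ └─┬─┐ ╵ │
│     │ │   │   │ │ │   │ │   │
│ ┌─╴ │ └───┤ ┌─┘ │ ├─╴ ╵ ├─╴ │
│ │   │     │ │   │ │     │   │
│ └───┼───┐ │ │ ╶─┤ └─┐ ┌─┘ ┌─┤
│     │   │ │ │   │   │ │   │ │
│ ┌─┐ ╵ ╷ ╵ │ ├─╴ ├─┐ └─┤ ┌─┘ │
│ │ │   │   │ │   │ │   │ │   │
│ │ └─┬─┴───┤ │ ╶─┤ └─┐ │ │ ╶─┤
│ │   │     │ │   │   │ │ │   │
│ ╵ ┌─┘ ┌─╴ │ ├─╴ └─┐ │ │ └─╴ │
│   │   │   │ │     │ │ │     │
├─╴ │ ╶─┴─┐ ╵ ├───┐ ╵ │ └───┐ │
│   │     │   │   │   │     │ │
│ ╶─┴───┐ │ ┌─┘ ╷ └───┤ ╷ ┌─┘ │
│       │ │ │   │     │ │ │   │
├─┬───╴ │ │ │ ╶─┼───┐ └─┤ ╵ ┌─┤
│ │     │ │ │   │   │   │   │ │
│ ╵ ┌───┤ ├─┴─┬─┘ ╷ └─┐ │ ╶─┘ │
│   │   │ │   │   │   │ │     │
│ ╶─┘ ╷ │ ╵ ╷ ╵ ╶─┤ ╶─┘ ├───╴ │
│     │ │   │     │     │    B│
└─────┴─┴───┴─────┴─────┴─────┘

Manhattan distance: |14 - 0| + |14 - 0| = 28
Actual path length: 40
Extra steps: 40 - 28 = 12

Solution:

┌─────┬─────────┬─────────────┐
│A → ↓│  ↱ → → ↓│             │
│ ╷ ╷ └─╴ ┌───╴ └─┐ ┌───┐ ┌─┐ │
│ │ │↳ → ↑│    ↳ ↓│ │↱ ↓│ │ │ │
│ │ ├─────┤ ┌───┐ └─┘ ╷ │ ╵ │ │
│ │ │     │ │   │↳ → ↑│↓│   │ │
│ │ │ ╶─┐ ├─┘ ╷ ├─────┤ └───┤ │
│ │ │   │ │   │ │     │↳ → ↓│ │
├─┘ └─┐ │ ╵ ┌─┘ │ ╷ ╷ └─┬─┐ ╵ │
│     │ │   │   │ │ │   │ │↳ ↓│
│ ┌─╴ │ └───┤ ┌─┘ │ ├─╴ ╵ ├─╴ │
│ │   │     │ │   │ │     │↓ ↲│
│ └───┼───┐ │ │ ╶─┤ └─┐ ┌─┘ ┌─┤
│     │   │ │ │   │   │ │↓ ↲│ │
│ ┌─┐ ╵ ╷ ╵ │ ├─╴ ├─┐ └─┤ ┌─┘ │
│ │ │   │   │ │   │ │   │↓│   │
│ │ └─┬─┴───┤ │ ╶─┤ └─┐ │ │ ╶─┤
│ │   │     │ │   │   │ │↓│   │
│ ╵ ┌─┘ ┌─╴ │ ├─╴ └─┐ │ │ └─╴ │
│   │   │   │ │     │ │ │↳ → ↓│
├─╴ │ ╶─┴─┐ ╵ ├───┐ ╵ │ └───┐ │
│   │     │   │   │   │     │↓│
│ ╶─┴───┐ │ ┌─┘ ╷ └───┤ ╷ ┌─┘ │
│       │ │ │   │     │ │ │↓ ↲│
├─┬───╴ │ │ │ ╶─┼───┐ └─┤ ╵ ┌─┤
│ │     │ │ │   │   │   │↓ ↲│ │
│ ╵ ┌───┤ ├─┴─┬─┘ ╷ └─┐ │ ╶─┘ │
│   │   │ │   │   │   │ │↳ → ↓│
│ ╶─┘ ╷ │ ╵ ╷ ╵ ╶─┤ ╶─┘ ├───╴ │
│     │ │   │     │     │    B│
└─────┴─┴───┴─────┴─────┴─────┘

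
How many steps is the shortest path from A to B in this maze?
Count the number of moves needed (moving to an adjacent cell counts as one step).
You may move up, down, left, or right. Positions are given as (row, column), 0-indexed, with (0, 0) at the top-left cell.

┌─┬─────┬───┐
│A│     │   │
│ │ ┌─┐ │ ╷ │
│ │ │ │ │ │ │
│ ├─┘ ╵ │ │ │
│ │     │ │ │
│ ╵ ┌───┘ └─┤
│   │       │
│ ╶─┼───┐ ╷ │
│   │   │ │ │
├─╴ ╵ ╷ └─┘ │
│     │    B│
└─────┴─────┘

Using BFS to find shortest path:
Start: (0, 0), End: (5, 5)
Path found:
(0,0) → (1,0) → (2,0) → (3,0) → (4,0) → (4,1) → (5,1) → (5,2) → (4,2) → (4,3) → (5,3) → (5,4) → (5,5)
Number of steps: 12

Solution:

┌─┬─────┬───┐
│A│     │   │
│ │ ┌─┐ │ ╷ │
│↓│ │ │ │ │ │
│ ├─┘ ╵ │ │ │
│↓│     │ │ │
│ ╵ ┌───┘ └─┤
│↓  │       │
│ ╶─┼───┐ ╷ │
│↳ ↓│↱ ↓│ │ │
├─╴ ╵ ╷ └─┘ │
│  ↳ ↑│↳ → B│
└─────┴─────┘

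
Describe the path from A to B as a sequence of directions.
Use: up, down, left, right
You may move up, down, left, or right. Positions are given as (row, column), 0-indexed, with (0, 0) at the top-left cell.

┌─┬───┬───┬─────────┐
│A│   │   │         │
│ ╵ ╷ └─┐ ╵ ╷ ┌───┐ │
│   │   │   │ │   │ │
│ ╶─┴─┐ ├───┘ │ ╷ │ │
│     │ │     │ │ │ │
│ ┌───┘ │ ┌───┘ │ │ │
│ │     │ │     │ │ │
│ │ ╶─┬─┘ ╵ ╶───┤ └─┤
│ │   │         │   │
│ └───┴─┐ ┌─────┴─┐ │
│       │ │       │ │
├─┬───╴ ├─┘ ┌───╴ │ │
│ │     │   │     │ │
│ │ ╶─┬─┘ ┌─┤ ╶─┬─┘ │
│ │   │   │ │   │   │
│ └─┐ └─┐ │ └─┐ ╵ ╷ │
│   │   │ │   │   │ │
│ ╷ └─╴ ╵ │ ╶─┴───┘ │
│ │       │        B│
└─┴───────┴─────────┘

Finding the path and converting it to directions:
Path through cells: (0,0) → (1,0) → (2,0) → (3,0) → (4,0) → (5,0) → (5,1) → (5,2) → (5,3) → (6,3) → (6,2) → (6,1) → (7,1) → (7,2) → (8,2) → (8,3) → (9,3) → (9,4) → (8,4) → (7,4) → (6,4) → (6,5) → (5,5) → (5,6) → (5,7) → (5,8) → (6,8) → (6,7) → (6,6) → (7,6) → (7,7) → (8,7) → (8,8) → (7,8) → (7,9) → (8,9) → (9,9)
Directions: down, down, down, down, down, right, right, right, down, left, left, down, right, down, right, down, right, up, up, up, right, up, right, right, right, down, left, left, down, right, down, right, up, right, down, down

Solution:

┌─┬───┬───┬─────────┐
│A│   │   │         │
│ ╵ ╷ └─┐ ╵ ╷ ┌───┐ │
│↓  │   │   │ │   │ │
│ ╶─┴─┐ ├───┘ │ ╷ │ │
│↓    │ │     │ │ │ │
│ ┌───┘ │ ┌───┘ │ │ │
│↓│     │ │     │ │ │
│ │ ╶─┬─┘ ╵ ╶───┤ └─┤
│↓│   │         │   │
│ └───┴─┐ ┌─────┴─┐ │
│↳ → → ↓│ │↱ → → ↓│ │
├─┬───╴ ├─┘ ┌───╴ │ │
│ │↓ ← ↲│↱ ↑│↓ ← ↲│ │
│ │ ╶─┬─┘ ┌─┤ ╶─┬─┘ │
│ │↳ ↓│  ↑│ │↳ ↓│↱ ↓│
│ └─┐ └─┐ │ └─┐ ╵ ╷ │
│   │↳ ↓│↑│   │↳ ↑│↓│
│ ╷ └─╴ ╵ │ ╶─┴───┘ │
│ │    ↳ ↑│        B│
└─┴───────┴─────────┘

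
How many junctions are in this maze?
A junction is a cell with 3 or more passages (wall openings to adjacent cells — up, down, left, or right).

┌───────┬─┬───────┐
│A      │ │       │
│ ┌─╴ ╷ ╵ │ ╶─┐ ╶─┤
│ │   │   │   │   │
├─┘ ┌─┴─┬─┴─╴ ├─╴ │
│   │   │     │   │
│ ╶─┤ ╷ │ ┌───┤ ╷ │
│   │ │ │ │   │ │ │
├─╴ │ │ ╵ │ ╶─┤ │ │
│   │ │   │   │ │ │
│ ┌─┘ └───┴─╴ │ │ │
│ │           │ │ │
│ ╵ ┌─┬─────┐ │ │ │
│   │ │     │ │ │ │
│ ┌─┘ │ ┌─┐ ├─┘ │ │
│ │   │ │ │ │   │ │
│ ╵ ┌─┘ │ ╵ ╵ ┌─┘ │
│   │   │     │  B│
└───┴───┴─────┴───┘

Checking each cell for number of passages:

Junctions found (3+ passages):
  (0, 2): 3 passages
  (0, 7): 3 passages
  (2, 8): 3 passages
  (5, 2): 3 passages
  (5, 6): 3 passages
  (6, 0): 3 passages
  (8, 5): 3 passages
Total junctions: 7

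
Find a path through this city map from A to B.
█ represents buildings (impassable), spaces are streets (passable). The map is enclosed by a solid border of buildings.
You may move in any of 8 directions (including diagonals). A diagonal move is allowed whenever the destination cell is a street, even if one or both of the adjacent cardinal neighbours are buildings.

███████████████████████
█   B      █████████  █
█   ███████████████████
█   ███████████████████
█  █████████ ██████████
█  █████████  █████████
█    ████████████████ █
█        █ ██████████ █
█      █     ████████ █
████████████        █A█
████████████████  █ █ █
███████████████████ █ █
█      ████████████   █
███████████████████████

Finding the shortest path from A to B:
Movement: 8-directional
Path length: 26 steps
Directions: down → down → down-left → up-left → up → up-left → left → left → left → left → left → left → up-left → left → left → left → up-left → left → left → left → up-left → up-left → up → up → up-right → up-right

Solution:

███████████████████████
█   B      █████████  █
█  ↗███████████████████
█ ↗ ███████████████████
█ ↑█████████ ██████████
█ ↑█████████  █████████
█  ↖ ████████████████ █
█   ↖←←← █ ██████████ █
█      █↖←←← ████████ █
████████████↖←←←←←← █A█
████████████████  █↖█↓█
███████████████████↑█↙█
█      ████████████ ↖ █
███████████████████████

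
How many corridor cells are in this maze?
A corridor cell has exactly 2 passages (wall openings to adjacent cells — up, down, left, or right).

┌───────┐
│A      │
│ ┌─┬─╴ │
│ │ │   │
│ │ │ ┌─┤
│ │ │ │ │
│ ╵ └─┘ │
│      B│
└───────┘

Counting cells with exactly 2 passages:
Total corridor cells: 12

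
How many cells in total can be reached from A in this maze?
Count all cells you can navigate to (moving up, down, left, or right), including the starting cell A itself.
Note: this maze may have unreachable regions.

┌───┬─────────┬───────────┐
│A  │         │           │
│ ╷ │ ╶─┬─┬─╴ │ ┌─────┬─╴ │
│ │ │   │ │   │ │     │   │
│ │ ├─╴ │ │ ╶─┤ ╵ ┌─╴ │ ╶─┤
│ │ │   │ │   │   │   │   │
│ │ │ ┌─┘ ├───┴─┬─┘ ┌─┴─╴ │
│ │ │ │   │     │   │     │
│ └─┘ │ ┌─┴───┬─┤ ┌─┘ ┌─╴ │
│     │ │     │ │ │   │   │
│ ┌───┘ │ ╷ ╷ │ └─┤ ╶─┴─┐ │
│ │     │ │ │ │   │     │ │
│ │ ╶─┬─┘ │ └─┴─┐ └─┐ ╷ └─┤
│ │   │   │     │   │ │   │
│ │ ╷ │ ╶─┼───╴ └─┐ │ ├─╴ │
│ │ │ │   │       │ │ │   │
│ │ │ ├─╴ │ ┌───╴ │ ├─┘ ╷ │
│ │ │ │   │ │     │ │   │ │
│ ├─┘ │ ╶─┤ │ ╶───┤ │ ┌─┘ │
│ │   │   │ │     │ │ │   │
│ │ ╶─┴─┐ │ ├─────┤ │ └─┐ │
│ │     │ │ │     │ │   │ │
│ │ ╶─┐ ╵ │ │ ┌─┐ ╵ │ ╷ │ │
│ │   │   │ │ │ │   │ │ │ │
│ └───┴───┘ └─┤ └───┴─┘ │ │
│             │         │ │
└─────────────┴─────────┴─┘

Using BFS/flood-fill to find all reachable cells from A:
Maze size: 13 × 13 = 169 total cells
75 cell(s) are walled off and cannot be reached from A.
Reachable cells: 94

Reachable region (· marks reachable cells):

┌───┬─────────┬───────────┐
│A ·│· · · · ·│           │
│ ╷ │ ╶─┬─┬─╴ │ ┌─────┬─╴ │
│·│·│· ·│·│· ·│ │     │   │
│ │ ├─╴ │ │ ╶─┤ ╵ ┌─╴ │ ╶─┤
│·│·│· ·│·│· ·│   │   │   │
│ │ │ ┌─┘ ├───┴─┬─┘ ┌─┴─╴ │
│·│·│·│· ·│     │   │     │
│ └─┘ │ ┌─┴───┬─┤ ┌─┘ ┌─╴ │
│· · ·│·│· · ·│ │ │   │   │
│ ┌───┘ │ ╷ ╷ │ └─┤ ╶─┴─┐ │
│·│· · ·│·│·│·│   │     │ │
│ │ ╶─┬─┘ │ └─┴─┐ └─┐ ╷ └─┤
│·│· ·│· ·│· · ·│   │ │   │
│ │ ╷ │ ╶─┼───╴ └─┐ │ ├─╴ │
│·│·│·│· ·│· · · ·│ │ │   │
│ │ │ ├─╴ │ ┌───╴ │ ├─┘ ╷ │
│·│·│·│· ·│·│· · ·│ │   │ │
│ ├─┘ │ ╶─┤ │ ╶───┤ │ ┌─┘ │
│·│· ·│· ·│·│· · ·│ │ │   │
│ │ ╶─┴─┐ │ ├─────┤ │ └─┐ │
│·│· · ·│·│·│     │ │   │ │
│ │ ╶─┐ ╵ │ │ ┌─┐ ╵ │ ╷ │ │
│·│· ·│· ·│·│ │ │   │ │ │ │
│ └───┴───┘ └─┤ └───┴─┘ │ │
│· · · · · · ·│         │ │
└─────────────┴─────────┴─┘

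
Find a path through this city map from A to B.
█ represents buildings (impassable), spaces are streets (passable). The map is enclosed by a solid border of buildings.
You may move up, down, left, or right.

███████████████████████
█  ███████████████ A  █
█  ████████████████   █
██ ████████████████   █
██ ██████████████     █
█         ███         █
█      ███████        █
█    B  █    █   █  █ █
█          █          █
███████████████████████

Finding the shortest path from A to B:
Movement: cardinal only
Path length: 24 steps
Directions: down → down → down → down → down → down → down → left → left → left → left → left → left → left → up → left → left → down → left → left → left → up → left → left

Solution:

███████████████████████
█  ███████████████ A  █
█  ████████████████↓  █
██ ████████████████↓  █
██ ██████████████  ↓  █
█         ███      ↓  █
█      ███████     ↓  █
█    B←↰█ ↓←↰█   █ ↓█ █
█      ↑←←↲█↑←←←←←←↲  █
███████████████████████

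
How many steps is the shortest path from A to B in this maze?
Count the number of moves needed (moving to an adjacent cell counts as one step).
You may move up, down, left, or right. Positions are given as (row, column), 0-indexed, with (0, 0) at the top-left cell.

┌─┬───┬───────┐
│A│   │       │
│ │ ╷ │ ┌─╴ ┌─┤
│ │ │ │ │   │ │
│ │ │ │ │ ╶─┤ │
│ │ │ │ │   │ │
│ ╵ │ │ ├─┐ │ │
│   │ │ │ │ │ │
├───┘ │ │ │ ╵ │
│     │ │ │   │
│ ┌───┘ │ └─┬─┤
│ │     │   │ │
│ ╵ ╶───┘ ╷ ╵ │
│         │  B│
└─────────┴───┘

Using BFS to find shortest path:
Start: (0, 0), End: (6, 6)
Path found:
(0,0) → (1,0) → (2,0) → (3,0) → (3,1) → (2,1) → (1,1) → (0,1) → (0,2) → (1,2) → (2,2) → (3,2) → (4,2) → (4,1) → (4,0) → (5,0) → (6,0) → (6,1) → (6,2) → (6,3) → (6,4) → (5,4) → (5,5) → (6,5) → (6,6)
Number of steps: 24

Solution:

┌─┬───┬───────┐
│A│↱ ↓│       │
│ │ ╷ │ ┌─╴ ┌─┤
│↓│↑│↓│ │   │ │
│ │ │ │ │ ╶─┤ │
│↓│↑│↓│ │   │ │
│ ╵ │ │ ├─┐ │ │
│↳ ↑│↓│ │ │ │ │
├───┘ │ │ │ ╵ │
│↓ ← ↲│ │ │   │
│ ┌───┘ │ └─┬─┤
│↓│     │↱ ↓│ │
│ ╵ ╶───┘ ╷ ╵ │
│↳ → → → ↑│↳ B│
└─────────┴───┘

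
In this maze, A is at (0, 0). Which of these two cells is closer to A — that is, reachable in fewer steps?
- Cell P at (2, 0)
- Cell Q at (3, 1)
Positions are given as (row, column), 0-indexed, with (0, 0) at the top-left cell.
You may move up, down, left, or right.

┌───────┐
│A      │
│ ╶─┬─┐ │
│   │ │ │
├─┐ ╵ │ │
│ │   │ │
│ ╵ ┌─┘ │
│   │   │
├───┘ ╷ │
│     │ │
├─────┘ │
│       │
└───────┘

Shortest path A → P at (2, 0): 6 steps
Shortest path A → Q at (3, 1): 4 steps

Q is closer (4 steps vs 6 steps).

Path to P:

┌───────┐
│A      │
│ ╶─┬─┐ │
│↳ ↓│ │ │
├─┐ ╵ │ │
│P│↓  │ │
│ ╵ ┌─┘ │
│↑ ↲│   │
├───┘ ╷ │
│     │ │
├─────┘ │
│       │
└───────┘

Path to Q:

┌───────┐
│A      │
│ ╶─┬─┐ │
│↳ ↓│ │ │
├─┐ ╵ │ │
│ │↓  │ │
│ ╵ ┌─┘ │
│  Q│   │
├───┘ ╷ │
│     │ │
├─────┘ │
│       │
└───────┘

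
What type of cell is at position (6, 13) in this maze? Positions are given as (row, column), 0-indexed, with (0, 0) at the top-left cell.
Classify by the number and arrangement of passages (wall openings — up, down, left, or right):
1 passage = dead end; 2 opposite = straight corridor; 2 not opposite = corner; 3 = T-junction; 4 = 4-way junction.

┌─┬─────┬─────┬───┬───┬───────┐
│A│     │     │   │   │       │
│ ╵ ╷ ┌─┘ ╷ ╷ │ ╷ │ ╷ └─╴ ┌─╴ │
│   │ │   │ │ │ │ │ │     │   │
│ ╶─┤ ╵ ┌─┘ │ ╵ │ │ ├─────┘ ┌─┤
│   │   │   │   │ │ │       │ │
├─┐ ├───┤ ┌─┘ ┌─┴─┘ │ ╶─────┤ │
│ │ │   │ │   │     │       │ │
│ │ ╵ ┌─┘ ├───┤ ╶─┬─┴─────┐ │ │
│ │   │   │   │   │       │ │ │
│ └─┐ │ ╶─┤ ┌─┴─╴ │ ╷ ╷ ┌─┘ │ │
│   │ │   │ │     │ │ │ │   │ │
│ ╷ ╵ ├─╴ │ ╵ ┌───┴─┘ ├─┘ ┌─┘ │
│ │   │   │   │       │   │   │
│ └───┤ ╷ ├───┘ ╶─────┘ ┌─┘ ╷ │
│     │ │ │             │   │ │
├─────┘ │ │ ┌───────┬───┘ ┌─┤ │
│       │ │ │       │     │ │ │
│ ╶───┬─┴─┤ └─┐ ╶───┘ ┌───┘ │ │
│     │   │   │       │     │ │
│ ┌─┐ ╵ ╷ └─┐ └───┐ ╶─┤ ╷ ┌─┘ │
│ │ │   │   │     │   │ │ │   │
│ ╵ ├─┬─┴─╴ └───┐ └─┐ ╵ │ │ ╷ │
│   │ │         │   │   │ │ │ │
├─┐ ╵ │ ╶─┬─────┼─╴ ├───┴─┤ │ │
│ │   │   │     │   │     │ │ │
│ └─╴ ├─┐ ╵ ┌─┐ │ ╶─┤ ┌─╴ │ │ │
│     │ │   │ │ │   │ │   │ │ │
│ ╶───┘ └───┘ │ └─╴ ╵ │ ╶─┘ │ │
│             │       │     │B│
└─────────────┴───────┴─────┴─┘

Checking cell at (6, 13):
Number of passages: 2
Cell type: corner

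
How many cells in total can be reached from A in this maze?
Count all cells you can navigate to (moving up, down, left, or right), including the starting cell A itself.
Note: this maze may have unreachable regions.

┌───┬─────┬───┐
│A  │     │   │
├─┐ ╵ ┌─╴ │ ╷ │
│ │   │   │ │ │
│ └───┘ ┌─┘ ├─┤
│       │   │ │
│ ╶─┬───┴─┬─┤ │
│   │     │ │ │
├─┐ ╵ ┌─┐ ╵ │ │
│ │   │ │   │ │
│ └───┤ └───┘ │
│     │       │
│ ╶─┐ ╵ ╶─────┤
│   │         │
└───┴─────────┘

Using BFS/flood-fill to find all reachable cells from A:
Maze size: 7 × 7 = 49 total cells
25 cell(s) are walled off and cannot be reached from A.
Reachable cells: 24

Reachable region (· marks reachable cells):

┌───┬─────┬───┐
│A ·│· · ·│   │
├─┐ ╵ ┌─╴ │ ╷ │
│·│· ·│· ·│ │ │
│ └───┘ ┌─┘ ├─┤
│· · · ·│   │ │
│ ╶─┬───┴─┬─┤ │
│· ·│· · ·│·│ │
├─┐ ╵ ┌─┐ ╵ │ │
│ │· ·│ │· ·│ │
│ └───┤ └───┘ │
│     │       │
│ ╶─┐ ╵ ╶─────┤
│   │         │
└───┴─────────┘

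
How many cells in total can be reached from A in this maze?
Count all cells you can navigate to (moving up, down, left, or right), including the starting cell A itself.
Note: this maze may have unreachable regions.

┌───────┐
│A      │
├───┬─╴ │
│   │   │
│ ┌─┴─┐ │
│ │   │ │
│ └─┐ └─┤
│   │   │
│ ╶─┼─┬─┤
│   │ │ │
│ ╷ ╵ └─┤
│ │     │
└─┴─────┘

Using BFS/flood-fill to find all reachable cells from A:
Maze size: 6 × 4 = 24 total cells
17 cell(s) are walled off and cannot be reached from A.
Reachable cells: 7

Reachable region (· marks reachable cells):

┌───────┐
│A · · ·│
├───┬─╴ │
│   │· ·│
│ ┌─┴─┐ │
│ │   │·│
│ └─┐ └─┤
│   │   │
│ ╶─┼─┬─┤
│   │ │ │
│ ╷ ╵ └─┤
│ │     │
└─┴─────┘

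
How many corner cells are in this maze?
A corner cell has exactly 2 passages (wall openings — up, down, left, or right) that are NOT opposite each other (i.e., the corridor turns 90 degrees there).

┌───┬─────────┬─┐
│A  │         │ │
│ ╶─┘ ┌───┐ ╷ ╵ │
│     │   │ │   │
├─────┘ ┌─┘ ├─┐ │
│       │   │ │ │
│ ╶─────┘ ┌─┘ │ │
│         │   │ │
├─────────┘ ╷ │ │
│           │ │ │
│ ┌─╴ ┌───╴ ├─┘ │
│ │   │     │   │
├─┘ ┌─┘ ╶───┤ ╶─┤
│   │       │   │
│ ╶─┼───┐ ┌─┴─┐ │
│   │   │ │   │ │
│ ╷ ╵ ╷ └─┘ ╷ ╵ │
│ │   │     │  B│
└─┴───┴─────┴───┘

Counting corner cells (2 non-opposite passages):
Total corners: 36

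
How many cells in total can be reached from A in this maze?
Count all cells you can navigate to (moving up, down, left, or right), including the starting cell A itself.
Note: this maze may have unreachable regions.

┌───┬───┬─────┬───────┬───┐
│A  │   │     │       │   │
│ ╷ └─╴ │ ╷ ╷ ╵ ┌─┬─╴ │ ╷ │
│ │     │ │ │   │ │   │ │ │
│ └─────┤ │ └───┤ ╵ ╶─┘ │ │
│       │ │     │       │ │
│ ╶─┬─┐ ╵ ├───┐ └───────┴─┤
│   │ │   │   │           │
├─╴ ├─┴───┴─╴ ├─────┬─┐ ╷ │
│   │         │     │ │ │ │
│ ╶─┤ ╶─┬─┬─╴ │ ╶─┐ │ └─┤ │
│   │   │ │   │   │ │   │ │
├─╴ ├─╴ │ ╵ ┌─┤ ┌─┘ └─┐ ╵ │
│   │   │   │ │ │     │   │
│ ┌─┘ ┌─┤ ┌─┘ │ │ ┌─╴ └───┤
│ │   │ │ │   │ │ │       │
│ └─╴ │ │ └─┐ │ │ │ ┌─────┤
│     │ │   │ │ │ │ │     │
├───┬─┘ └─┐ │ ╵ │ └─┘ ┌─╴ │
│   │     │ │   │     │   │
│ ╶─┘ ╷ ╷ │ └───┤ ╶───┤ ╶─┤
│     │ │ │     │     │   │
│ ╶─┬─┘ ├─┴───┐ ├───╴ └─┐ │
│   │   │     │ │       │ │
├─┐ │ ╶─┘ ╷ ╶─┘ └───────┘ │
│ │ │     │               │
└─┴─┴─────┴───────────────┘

Using BFS/flood-fill to find all reachable cells from A:
Maze size: 13 × 13 = 169 total cells
2 cell(s) are walled off and cannot be reached from A.
Reachable cells: 167

Reachable region (· marks reachable cells):

┌───┬───┬─────┬───────┬───┐
│A ·│· ·│· · ·│· · · ·│· ·│
│ ╷ └─╴ │ ╷ ╷ ╵ ┌─┬─╴ │ ╷ │
│·│· · ·│·│·│· ·│·│· ·│·│·│
│ └─────┤ │ └───┤ ╵ ╶─┘ │ │
│· · · ·│·│· · ·│· · · ·│·│
│ ╶─┬─┐ ╵ ├───┐ └───────┴─┤
│· ·│ │· ·│· ·│· · · · · ·│
├─╴ ├─┴───┴─╴ ├─────┬─┐ ╷ │
│· ·│· · · · ·│· · ·│·│·│·│
│ ╶─┤ ╶─┬─┬─╴ │ ╶─┐ │ └─┤ │
│· ·│· ·│·│· ·│· ·│·│· ·│·│
├─╴ ├─╴ │ ╵ ┌─┤ ┌─┘ └─┐ ╵ │
│· ·│· ·│· ·│·│·│· · ·│· ·│
│ ┌─┘ ┌─┤ ┌─┘ │ │ ┌─╴ └───┤
│·│· ·│·│·│· ·│·│·│· · · ·│
│ └─╴ │ │ └─┐ │ │ │ ┌─────┤
│· · ·│·│· ·│·│·│·│·│· · ·│
├───┬─┘ └─┐ │ ╵ │ └─┘ ┌─╴ │
│· ·│· · ·│·│· ·│· · ·│· ·│
│ ╶─┘ ╷ ╷ │ └───┤ ╶───┤ ╶─┤
│· · ·│·│·│· · ·│· · ·│· ·│
│ ╶─┬─┘ ├─┴───┐ ├───╴ └─┐ │
│· ·│· ·│· · ·│·│· · · ·│·│
├─┐ │ ╶─┘ ╷ ╶─┘ └───────┘ │
│ │·│· · ·│· · · · · · · ·│
└─┴─┴─────┴───────────────┘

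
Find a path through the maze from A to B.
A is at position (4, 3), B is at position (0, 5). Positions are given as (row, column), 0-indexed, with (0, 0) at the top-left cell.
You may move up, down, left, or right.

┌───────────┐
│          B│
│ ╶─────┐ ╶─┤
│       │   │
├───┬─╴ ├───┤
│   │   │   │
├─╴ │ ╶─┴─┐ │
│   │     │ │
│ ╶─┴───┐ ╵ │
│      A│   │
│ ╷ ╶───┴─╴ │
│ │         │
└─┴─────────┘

Finding the shortest path from (4, 3) to (0, 5):
Path length: 24 steps
Directions: left → left → down → right → right → right → right → up → left → up → left → left → up → right → up → left → left → left → up → right → right → right → right → right

Solution:

┌───────────┐
│↱ → → → → B│
│ ╶─────┐ ╶─┤
│↑ ← ← ↰│   │
├───┬─╴ ├───┤
│   │↱ ↑│   │
├─╴ │ ╶─┴─┐ │
│   │↑ ← ↰│ │
│ ╶─┴───┐ ╵ │
│  ↓ ← A│↑ ↰│
│ ╷ ╶───┴─╴ │
│ │↳ → → → ↑│
└─┴─────────┘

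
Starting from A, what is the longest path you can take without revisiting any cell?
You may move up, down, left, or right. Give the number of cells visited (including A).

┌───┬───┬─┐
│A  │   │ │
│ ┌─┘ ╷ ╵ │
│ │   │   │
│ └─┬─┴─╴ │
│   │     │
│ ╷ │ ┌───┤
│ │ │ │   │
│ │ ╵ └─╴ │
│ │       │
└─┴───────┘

Finding longest simple path using DFS:
Start: (0, 0)
Longest path visits 17 cells
Path: A → down → down → right → down → down → right → up → up → right → right → up → left → up → left → down → left

Solution:

┌───┬───┬─┐
│A  │↓ ↰│ │
│ ┌─┘ ╷ ╵ │
│↓│B ↲│↑ ↰│
│ └─┬─┴─╴ │
│↳ ↓│↱ → ↑│
│ ╷ │ ┌───┤
│ │↓│↑│   │
│ │ ╵ └─╴ │
│ │↳ ↑    │
└─┴───────┘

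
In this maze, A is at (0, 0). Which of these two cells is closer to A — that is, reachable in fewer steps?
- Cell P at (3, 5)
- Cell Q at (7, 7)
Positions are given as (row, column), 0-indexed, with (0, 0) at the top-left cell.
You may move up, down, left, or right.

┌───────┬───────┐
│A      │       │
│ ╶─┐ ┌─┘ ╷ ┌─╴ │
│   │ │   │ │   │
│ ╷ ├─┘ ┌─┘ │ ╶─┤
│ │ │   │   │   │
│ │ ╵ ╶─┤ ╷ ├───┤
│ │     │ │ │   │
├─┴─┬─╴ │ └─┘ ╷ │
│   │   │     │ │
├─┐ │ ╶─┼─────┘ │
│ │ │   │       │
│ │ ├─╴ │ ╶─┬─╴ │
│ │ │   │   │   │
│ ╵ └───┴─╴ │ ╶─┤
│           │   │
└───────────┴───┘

Shortest path A → P at (3, 5): 14 steps
Shortest path A → Q at (7, 7): 26 steps

P is closer (14 steps vs 26 steps).

Path to P:

┌───────┬───────┐
│A      │↱ ↓    │
│ ╶─┐ ┌─┘ ╷ ┌─╴ │
│↳ ↓│ │↱ ↑│↓│   │
│ ╷ ├─┘ ┌─┘ │ ╶─┤
│ │↓│↱ ↑│  ↓│   │
│ │ ╵ ╶─┤ ╷ ├───┤
│ │↳ ↑  │ │P│   │
├─┴─┬─╴ │ └─┘ ╷ │
│   │   │     │ │
├─┐ │ ╶─┼─────┘ │
│ │ │   │       │
│ │ ├─╴ │ ╶─┬─╴ │
│ │ │   │   │   │
│ ╵ └───┴─╴ │ ╶─┤
│           │   │
└───────────┴───┘

Path to Q:

┌───────┬───────┐
│A      │↱ ↓    │
│ ╶─┐ ┌─┘ ╷ ┌─╴ │
│↳ ↓│ │↱ ↑│↓│   │
│ ╷ ├─┘ ┌─┘ │ ╶─┤
│ │↓│↱ ↑│↓ ↲│   │
│ │ ╵ ╶─┤ ╷ ├───┤
│ │↳ ↑  │↓│ │↱ ↓│
├─┴─┬─╴ │ └─┘ ╷ │
│   │   │↳ → ↑│↓│
├─┐ │ ╶─┼─────┘ │
│ │ │   │      ↓│
│ │ ├─╴ │ ╶─┬─╴ │
│ │ │   │   │↓ ↲│
│ ╵ └───┴─╴ │ ╶─┤
│           │↳ Q│
└───────────┴───┘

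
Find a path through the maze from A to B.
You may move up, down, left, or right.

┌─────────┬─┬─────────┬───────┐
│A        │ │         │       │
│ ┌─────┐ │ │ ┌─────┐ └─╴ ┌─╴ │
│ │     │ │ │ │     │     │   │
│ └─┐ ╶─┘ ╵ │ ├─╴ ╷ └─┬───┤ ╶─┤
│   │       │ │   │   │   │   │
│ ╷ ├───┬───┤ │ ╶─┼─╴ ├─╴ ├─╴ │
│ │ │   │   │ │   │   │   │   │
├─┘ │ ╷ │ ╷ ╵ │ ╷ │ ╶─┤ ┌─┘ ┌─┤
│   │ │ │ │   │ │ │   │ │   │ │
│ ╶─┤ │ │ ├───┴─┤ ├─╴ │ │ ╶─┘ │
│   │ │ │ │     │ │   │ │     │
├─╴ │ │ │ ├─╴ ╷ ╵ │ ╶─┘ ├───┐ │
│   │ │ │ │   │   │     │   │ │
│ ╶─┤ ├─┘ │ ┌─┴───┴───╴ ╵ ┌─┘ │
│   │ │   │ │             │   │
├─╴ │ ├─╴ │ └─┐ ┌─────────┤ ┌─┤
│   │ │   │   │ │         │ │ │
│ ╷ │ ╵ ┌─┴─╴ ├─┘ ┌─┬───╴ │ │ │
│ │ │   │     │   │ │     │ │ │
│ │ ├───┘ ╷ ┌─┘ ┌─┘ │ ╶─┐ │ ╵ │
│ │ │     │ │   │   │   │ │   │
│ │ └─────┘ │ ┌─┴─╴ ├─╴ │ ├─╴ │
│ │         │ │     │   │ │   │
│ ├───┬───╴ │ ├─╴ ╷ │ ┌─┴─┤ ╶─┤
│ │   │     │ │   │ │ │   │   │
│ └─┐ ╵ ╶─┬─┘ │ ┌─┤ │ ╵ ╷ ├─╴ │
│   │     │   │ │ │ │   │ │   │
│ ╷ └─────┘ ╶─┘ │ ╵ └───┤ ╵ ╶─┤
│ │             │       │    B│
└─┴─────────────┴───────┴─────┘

Finding the shortest path through the maze:
Path length: 54 steps
Directions: down → down → right → down → down → left → down → right → down → left → down → right → down → left → down → down → down → down → down → right → down → right → right → right → right → up → right → up → up → up → right → up → right → up → right → right → right → right → down → left → left → down → right → down → left → down → down → right → up → right → down → down → right → right

Solution:

┌─────────┬─┬─────────┬───────┐
│A        │ │         │       │
│ ┌─────┐ │ │ ┌─────┐ └─╴ ┌─╴ │
│↓│     │ │ │ │     │     │   │
│ └─┐ ╶─┘ ╵ │ ├─╴ ╷ └─┬───┤ ╶─┤
│↳ ↓│       │ │   │   │   │   │
│ ╷ ├───┬───┤ │ ╶─┼─╴ ├─╴ ├─╴ │
│ │↓│   │   │ │   │   │   │   │
├─┘ │ ╷ │ ╷ ╵ │ ╷ │ ╶─┤ ┌─┘ ┌─┤
│↓ ↲│ │ │ │   │ │ │   │ │   │ │
│ ╶─┤ │ │ ├───┴─┤ ├─╴ │ │ ╶─┘ │
│↳ ↓│ │ │ │     │ │   │ │     │
├─╴ │ │ │ ├─╴ ╷ ╵ │ ╶─┘ ├───┐ │
│↓ ↲│ │ │ │   │   │     │   │ │
│ ╶─┤ ├─┘ │ ┌─┴───┴───╴ ╵ ┌─┘ │
│↳ ↓│ │   │ │             │   │
├─╴ │ ├─╴ │ └─┐ ┌─────────┤ ┌─┤
│↓ ↲│ │   │   │ │↱ → → → ↓│ │ │
│ ╷ │ ╵ ┌─┴─╴ ├─┘ ┌─┬───╴ │ │ │
│↓│ │   │     │↱ ↑│ │↓ ← ↲│ │ │
│ │ ├───┘ ╷ ┌─┘ ┌─┘ │ ╶─┐ │ ╵ │
│↓│ │     │ │↱ ↑│   │↳ ↓│ │   │
│ │ └─────┘ │ ┌─┴─╴ ├─╴ │ ├─╴ │
│↓│         │↑│     │↓ ↲│ │   │
│ ├───┬───╴ │ ├─╴ ╷ │ ┌─┴─┤ ╶─┤
│↓│   │     │↑│   │ │↓│↱ ↓│   │
│ └─┐ ╵ ╶─┬─┘ │ ┌─┤ │ ╵ ╷ ├─╴ │
│↳ ↓│     │↱ ↑│ │ │ │↳ ↑│↓│   │
│ ╷ └─────┘ ╶─┘ │ ╵ └───┤ ╵ ╶─┤
│ │↳ → → → ↑    │       │↳ → B│
└─┴─────────────┴───────┴─────┘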